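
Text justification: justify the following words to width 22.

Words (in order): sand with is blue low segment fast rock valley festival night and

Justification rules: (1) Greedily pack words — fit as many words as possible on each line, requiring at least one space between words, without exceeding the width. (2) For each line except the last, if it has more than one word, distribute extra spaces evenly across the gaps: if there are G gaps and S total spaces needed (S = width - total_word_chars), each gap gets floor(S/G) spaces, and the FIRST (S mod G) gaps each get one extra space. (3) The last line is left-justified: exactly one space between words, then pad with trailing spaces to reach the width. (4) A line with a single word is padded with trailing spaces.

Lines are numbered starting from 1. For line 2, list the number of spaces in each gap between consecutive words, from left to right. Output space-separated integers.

Answer: 4 3

Derivation:
Line 1: ['sand', 'with', 'is', 'blue', 'low'] (min_width=21, slack=1)
Line 2: ['segment', 'fast', 'rock'] (min_width=17, slack=5)
Line 3: ['valley', 'festival', 'night'] (min_width=21, slack=1)
Line 4: ['and'] (min_width=3, slack=19)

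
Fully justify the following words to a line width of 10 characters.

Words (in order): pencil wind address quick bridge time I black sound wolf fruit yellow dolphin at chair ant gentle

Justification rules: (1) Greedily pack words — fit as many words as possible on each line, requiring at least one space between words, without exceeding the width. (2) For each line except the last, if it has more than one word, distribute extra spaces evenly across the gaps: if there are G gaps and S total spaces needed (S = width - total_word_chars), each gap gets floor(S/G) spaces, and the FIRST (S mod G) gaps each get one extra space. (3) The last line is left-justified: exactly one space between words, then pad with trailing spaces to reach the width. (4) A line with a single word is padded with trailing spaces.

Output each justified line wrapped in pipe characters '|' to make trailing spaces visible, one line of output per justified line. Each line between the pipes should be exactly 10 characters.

Line 1: ['pencil'] (min_width=6, slack=4)
Line 2: ['wind'] (min_width=4, slack=6)
Line 3: ['address'] (min_width=7, slack=3)
Line 4: ['quick'] (min_width=5, slack=5)
Line 5: ['bridge'] (min_width=6, slack=4)
Line 6: ['time', 'I'] (min_width=6, slack=4)
Line 7: ['black'] (min_width=5, slack=5)
Line 8: ['sound', 'wolf'] (min_width=10, slack=0)
Line 9: ['fruit'] (min_width=5, slack=5)
Line 10: ['yellow'] (min_width=6, slack=4)
Line 11: ['dolphin', 'at'] (min_width=10, slack=0)
Line 12: ['chair', 'ant'] (min_width=9, slack=1)
Line 13: ['gentle'] (min_width=6, slack=4)

Answer: |pencil    |
|wind      |
|address   |
|quick     |
|bridge    |
|time     I|
|black     |
|sound wolf|
|fruit     |
|yellow    |
|dolphin at|
|chair  ant|
|gentle    |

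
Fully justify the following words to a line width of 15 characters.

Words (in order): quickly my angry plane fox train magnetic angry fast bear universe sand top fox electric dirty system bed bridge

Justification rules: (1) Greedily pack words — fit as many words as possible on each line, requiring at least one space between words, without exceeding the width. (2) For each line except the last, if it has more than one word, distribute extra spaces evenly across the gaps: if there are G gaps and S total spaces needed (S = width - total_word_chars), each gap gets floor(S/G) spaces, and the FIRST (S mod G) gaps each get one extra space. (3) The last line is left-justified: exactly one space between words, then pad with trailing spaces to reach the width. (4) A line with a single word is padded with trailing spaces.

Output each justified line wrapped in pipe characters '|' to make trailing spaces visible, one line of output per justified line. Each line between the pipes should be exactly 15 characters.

Line 1: ['quickly', 'my'] (min_width=10, slack=5)
Line 2: ['angry', 'plane', 'fox'] (min_width=15, slack=0)
Line 3: ['train', 'magnetic'] (min_width=14, slack=1)
Line 4: ['angry', 'fast', 'bear'] (min_width=15, slack=0)
Line 5: ['universe', 'sand'] (min_width=13, slack=2)
Line 6: ['top', 'fox'] (min_width=7, slack=8)
Line 7: ['electric', 'dirty'] (min_width=14, slack=1)
Line 8: ['system', 'bed'] (min_width=10, slack=5)
Line 9: ['bridge'] (min_width=6, slack=9)

Answer: |quickly      my|
|angry plane fox|
|train  magnetic|
|angry fast bear|
|universe   sand|
|top         fox|
|electric  dirty|
|system      bed|
|bridge         |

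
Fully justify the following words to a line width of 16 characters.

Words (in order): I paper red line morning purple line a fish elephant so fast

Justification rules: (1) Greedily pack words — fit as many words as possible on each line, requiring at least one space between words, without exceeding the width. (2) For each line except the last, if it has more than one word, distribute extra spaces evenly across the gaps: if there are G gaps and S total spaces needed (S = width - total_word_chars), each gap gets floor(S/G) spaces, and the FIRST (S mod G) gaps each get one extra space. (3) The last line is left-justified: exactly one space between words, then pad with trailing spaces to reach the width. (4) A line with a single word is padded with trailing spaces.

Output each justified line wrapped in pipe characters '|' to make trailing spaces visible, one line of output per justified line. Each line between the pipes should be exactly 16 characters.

Answer: |I paper red line|
|morning   purple|
|line    a   fish|
|elephant so fast|

Derivation:
Line 1: ['I', 'paper', 'red', 'line'] (min_width=16, slack=0)
Line 2: ['morning', 'purple'] (min_width=14, slack=2)
Line 3: ['line', 'a', 'fish'] (min_width=11, slack=5)
Line 4: ['elephant', 'so', 'fast'] (min_width=16, slack=0)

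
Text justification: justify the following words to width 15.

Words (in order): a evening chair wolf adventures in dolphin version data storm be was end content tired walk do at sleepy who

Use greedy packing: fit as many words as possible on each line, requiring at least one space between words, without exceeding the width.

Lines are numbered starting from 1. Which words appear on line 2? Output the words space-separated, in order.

Answer: wolf adventures

Derivation:
Line 1: ['a', 'evening', 'chair'] (min_width=15, slack=0)
Line 2: ['wolf', 'adventures'] (min_width=15, slack=0)
Line 3: ['in', 'dolphin'] (min_width=10, slack=5)
Line 4: ['version', 'data'] (min_width=12, slack=3)
Line 5: ['storm', 'be', 'was'] (min_width=12, slack=3)
Line 6: ['end', 'content'] (min_width=11, slack=4)
Line 7: ['tired', 'walk', 'do'] (min_width=13, slack=2)
Line 8: ['at', 'sleepy', 'who'] (min_width=13, slack=2)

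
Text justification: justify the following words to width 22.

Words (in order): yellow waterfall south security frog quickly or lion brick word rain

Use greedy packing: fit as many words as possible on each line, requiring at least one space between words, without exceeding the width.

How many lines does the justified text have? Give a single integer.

Line 1: ['yellow', 'waterfall', 'south'] (min_width=22, slack=0)
Line 2: ['security', 'frog', 'quickly'] (min_width=21, slack=1)
Line 3: ['or', 'lion', 'brick', 'word'] (min_width=18, slack=4)
Line 4: ['rain'] (min_width=4, slack=18)
Total lines: 4

Answer: 4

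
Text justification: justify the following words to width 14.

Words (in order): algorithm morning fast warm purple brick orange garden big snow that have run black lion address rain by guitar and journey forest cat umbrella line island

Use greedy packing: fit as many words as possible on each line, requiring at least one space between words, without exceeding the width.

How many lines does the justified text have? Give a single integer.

Line 1: ['algorithm'] (min_width=9, slack=5)
Line 2: ['morning', 'fast'] (min_width=12, slack=2)
Line 3: ['warm', 'purple'] (min_width=11, slack=3)
Line 4: ['brick', 'orange'] (min_width=12, slack=2)
Line 5: ['garden', 'big'] (min_width=10, slack=4)
Line 6: ['snow', 'that', 'have'] (min_width=14, slack=0)
Line 7: ['run', 'black', 'lion'] (min_width=14, slack=0)
Line 8: ['address', 'rain'] (min_width=12, slack=2)
Line 9: ['by', 'guitar', 'and'] (min_width=13, slack=1)
Line 10: ['journey', 'forest'] (min_width=14, slack=0)
Line 11: ['cat', 'umbrella'] (min_width=12, slack=2)
Line 12: ['line', 'island'] (min_width=11, slack=3)
Total lines: 12

Answer: 12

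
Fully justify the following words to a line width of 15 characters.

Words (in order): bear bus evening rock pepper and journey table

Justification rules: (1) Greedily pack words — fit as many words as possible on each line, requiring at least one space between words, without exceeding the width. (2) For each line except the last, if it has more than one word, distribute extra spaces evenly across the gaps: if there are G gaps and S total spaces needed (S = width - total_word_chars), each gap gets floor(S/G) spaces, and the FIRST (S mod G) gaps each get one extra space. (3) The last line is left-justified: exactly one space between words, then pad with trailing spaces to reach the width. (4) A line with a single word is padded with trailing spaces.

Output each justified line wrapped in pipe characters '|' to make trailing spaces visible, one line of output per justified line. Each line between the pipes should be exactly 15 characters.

Line 1: ['bear', 'bus'] (min_width=8, slack=7)
Line 2: ['evening', 'rock'] (min_width=12, slack=3)
Line 3: ['pepper', 'and'] (min_width=10, slack=5)
Line 4: ['journey', 'table'] (min_width=13, slack=2)

Answer: |bear        bus|
|evening    rock|
|pepper      and|
|journey table  |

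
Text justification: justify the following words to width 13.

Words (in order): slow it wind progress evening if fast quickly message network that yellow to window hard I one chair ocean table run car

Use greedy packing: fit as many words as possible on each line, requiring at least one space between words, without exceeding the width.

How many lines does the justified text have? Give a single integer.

Answer: 11

Derivation:
Line 1: ['slow', 'it', 'wind'] (min_width=12, slack=1)
Line 2: ['progress'] (min_width=8, slack=5)
Line 3: ['evening', 'if'] (min_width=10, slack=3)
Line 4: ['fast', 'quickly'] (min_width=12, slack=1)
Line 5: ['message'] (min_width=7, slack=6)
Line 6: ['network', 'that'] (min_width=12, slack=1)
Line 7: ['yellow', 'to'] (min_width=9, slack=4)
Line 8: ['window', 'hard', 'I'] (min_width=13, slack=0)
Line 9: ['one', 'chair'] (min_width=9, slack=4)
Line 10: ['ocean', 'table'] (min_width=11, slack=2)
Line 11: ['run', 'car'] (min_width=7, slack=6)
Total lines: 11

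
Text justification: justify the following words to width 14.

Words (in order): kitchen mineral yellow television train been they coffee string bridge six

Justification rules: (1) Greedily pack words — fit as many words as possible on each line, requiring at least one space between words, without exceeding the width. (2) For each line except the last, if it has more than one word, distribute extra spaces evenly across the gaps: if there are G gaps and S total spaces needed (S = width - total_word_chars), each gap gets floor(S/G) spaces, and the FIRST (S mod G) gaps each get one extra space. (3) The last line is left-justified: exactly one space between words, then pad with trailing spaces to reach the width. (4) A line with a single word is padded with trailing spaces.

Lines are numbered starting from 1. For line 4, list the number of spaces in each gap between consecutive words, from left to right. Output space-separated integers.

Line 1: ['kitchen'] (min_width=7, slack=7)
Line 2: ['mineral', 'yellow'] (min_width=14, slack=0)
Line 3: ['television'] (min_width=10, slack=4)
Line 4: ['train', 'been'] (min_width=10, slack=4)
Line 5: ['they', 'coffee'] (min_width=11, slack=3)
Line 6: ['string', 'bridge'] (min_width=13, slack=1)
Line 7: ['six'] (min_width=3, slack=11)

Answer: 5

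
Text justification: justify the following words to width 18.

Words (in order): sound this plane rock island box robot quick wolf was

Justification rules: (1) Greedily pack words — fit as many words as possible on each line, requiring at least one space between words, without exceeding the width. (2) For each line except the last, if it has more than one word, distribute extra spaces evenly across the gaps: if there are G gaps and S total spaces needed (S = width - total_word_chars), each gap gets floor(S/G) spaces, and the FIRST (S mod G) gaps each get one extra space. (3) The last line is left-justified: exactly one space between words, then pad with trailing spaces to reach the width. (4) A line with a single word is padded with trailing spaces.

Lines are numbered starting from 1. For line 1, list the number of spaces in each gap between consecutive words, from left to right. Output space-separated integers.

Answer: 2 2

Derivation:
Line 1: ['sound', 'this', 'plane'] (min_width=16, slack=2)
Line 2: ['rock', 'island', 'box'] (min_width=15, slack=3)
Line 3: ['robot', 'quick', 'wolf'] (min_width=16, slack=2)
Line 4: ['was'] (min_width=3, slack=15)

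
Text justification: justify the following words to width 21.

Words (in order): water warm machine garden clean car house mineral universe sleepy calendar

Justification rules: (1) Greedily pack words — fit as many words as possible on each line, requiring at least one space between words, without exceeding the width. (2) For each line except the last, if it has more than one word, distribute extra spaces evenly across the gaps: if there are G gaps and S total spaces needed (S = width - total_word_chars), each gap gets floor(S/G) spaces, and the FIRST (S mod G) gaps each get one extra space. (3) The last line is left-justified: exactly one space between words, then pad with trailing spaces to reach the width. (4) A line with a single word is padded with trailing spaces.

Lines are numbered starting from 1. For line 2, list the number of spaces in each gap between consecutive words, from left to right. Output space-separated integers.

Answer: 4 3

Derivation:
Line 1: ['water', 'warm', 'machine'] (min_width=18, slack=3)
Line 2: ['garden', 'clean', 'car'] (min_width=16, slack=5)
Line 3: ['house', 'mineral'] (min_width=13, slack=8)
Line 4: ['universe', 'sleepy'] (min_width=15, slack=6)
Line 5: ['calendar'] (min_width=8, slack=13)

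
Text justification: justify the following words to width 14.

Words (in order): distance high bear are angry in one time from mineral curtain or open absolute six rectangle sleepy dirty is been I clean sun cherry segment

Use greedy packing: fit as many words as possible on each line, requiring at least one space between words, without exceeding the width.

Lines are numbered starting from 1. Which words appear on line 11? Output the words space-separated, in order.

Line 1: ['distance', 'high'] (min_width=13, slack=1)
Line 2: ['bear', 'are', 'angry'] (min_width=14, slack=0)
Line 3: ['in', 'one', 'time'] (min_width=11, slack=3)
Line 4: ['from', 'mineral'] (min_width=12, slack=2)
Line 5: ['curtain', 'or'] (min_width=10, slack=4)
Line 6: ['open', 'absolute'] (min_width=13, slack=1)
Line 7: ['six', 'rectangle'] (min_width=13, slack=1)
Line 8: ['sleepy', 'dirty'] (min_width=12, slack=2)
Line 9: ['is', 'been', 'I'] (min_width=9, slack=5)
Line 10: ['clean', 'sun'] (min_width=9, slack=5)
Line 11: ['cherry', 'segment'] (min_width=14, slack=0)

Answer: cherry segment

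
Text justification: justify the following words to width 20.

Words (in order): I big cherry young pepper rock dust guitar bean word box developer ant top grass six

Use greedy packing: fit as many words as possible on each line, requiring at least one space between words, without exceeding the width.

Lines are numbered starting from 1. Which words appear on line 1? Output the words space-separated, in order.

Answer: I big cherry young

Derivation:
Line 1: ['I', 'big', 'cherry', 'young'] (min_width=18, slack=2)
Line 2: ['pepper', 'rock', 'dust'] (min_width=16, slack=4)
Line 3: ['guitar', 'bean', 'word', 'box'] (min_width=20, slack=0)
Line 4: ['developer', 'ant', 'top'] (min_width=17, slack=3)
Line 5: ['grass', 'six'] (min_width=9, slack=11)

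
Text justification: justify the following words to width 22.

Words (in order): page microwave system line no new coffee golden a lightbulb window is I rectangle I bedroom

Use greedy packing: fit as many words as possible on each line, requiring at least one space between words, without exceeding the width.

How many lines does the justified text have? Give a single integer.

Line 1: ['page', 'microwave', 'system'] (min_width=21, slack=1)
Line 2: ['line', 'no', 'new', 'coffee'] (min_width=18, slack=4)
Line 3: ['golden', 'a', 'lightbulb'] (min_width=18, slack=4)
Line 4: ['window', 'is', 'I', 'rectangle'] (min_width=21, slack=1)
Line 5: ['I', 'bedroom'] (min_width=9, slack=13)
Total lines: 5

Answer: 5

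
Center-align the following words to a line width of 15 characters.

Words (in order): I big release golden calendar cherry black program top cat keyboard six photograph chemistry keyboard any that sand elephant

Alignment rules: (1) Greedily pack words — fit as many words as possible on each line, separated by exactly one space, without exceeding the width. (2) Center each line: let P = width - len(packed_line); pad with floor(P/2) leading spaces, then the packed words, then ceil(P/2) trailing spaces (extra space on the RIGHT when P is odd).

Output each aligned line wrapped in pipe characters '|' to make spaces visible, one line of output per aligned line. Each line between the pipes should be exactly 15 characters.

Answer: | I big release |
|golden calendar|
| cherry black  |
|program top cat|
| keyboard six  |
|  photograph   |
|   chemistry   |
| keyboard any  |
|   that sand   |
|   elephant    |

Derivation:
Line 1: ['I', 'big', 'release'] (min_width=13, slack=2)
Line 2: ['golden', 'calendar'] (min_width=15, slack=0)
Line 3: ['cherry', 'black'] (min_width=12, slack=3)
Line 4: ['program', 'top', 'cat'] (min_width=15, slack=0)
Line 5: ['keyboard', 'six'] (min_width=12, slack=3)
Line 6: ['photograph'] (min_width=10, slack=5)
Line 7: ['chemistry'] (min_width=9, slack=6)
Line 8: ['keyboard', 'any'] (min_width=12, slack=3)
Line 9: ['that', 'sand'] (min_width=9, slack=6)
Line 10: ['elephant'] (min_width=8, slack=7)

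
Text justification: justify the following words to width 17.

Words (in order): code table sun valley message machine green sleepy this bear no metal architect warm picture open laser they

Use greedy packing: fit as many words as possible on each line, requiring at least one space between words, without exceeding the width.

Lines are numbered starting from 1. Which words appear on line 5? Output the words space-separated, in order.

Line 1: ['code', 'table', 'sun'] (min_width=14, slack=3)
Line 2: ['valley', 'message'] (min_width=14, slack=3)
Line 3: ['machine', 'green'] (min_width=13, slack=4)
Line 4: ['sleepy', 'this', 'bear'] (min_width=16, slack=1)
Line 5: ['no', 'metal'] (min_width=8, slack=9)
Line 6: ['architect', 'warm'] (min_width=14, slack=3)
Line 7: ['picture', 'open'] (min_width=12, slack=5)
Line 8: ['laser', 'they'] (min_width=10, slack=7)

Answer: no metal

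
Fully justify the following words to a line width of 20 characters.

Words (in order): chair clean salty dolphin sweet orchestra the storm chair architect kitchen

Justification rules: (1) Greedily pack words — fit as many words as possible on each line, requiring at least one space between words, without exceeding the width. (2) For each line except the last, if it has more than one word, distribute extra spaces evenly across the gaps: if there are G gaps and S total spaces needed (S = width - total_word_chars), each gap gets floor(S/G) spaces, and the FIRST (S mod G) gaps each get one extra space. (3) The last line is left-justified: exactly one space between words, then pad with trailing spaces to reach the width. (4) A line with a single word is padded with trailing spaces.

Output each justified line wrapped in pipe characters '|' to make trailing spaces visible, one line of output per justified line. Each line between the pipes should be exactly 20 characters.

Answer: |chair   clean  salty|
|dolphin        sweet|
|orchestra  the storm|
|chair      architect|
|kitchen             |

Derivation:
Line 1: ['chair', 'clean', 'salty'] (min_width=17, slack=3)
Line 2: ['dolphin', 'sweet'] (min_width=13, slack=7)
Line 3: ['orchestra', 'the', 'storm'] (min_width=19, slack=1)
Line 4: ['chair', 'architect'] (min_width=15, slack=5)
Line 5: ['kitchen'] (min_width=7, slack=13)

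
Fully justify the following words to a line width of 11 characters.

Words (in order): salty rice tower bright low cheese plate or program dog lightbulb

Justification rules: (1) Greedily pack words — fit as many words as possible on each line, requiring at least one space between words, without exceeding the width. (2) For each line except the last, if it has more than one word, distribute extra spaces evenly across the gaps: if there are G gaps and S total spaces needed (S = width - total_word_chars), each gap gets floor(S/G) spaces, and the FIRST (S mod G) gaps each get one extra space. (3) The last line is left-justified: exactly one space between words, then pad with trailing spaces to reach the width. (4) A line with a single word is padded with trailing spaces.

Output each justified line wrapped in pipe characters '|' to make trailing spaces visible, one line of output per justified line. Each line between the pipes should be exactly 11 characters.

Answer: |salty  rice|
|tower      |
|bright  low|
|cheese     |
|plate    or|
|program dog|
|lightbulb  |

Derivation:
Line 1: ['salty', 'rice'] (min_width=10, slack=1)
Line 2: ['tower'] (min_width=5, slack=6)
Line 3: ['bright', 'low'] (min_width=10, slack=1)
Line 4: ['cheese'] (min_width=6, slack=5)
Line 5: ['plate', 'or'] (min_width=8, slack=3)
Line 6: ['program', 'dog'] (min_width=11, slack=0)
Line 7: ['lightbulb'] (min_width=9, slack=2)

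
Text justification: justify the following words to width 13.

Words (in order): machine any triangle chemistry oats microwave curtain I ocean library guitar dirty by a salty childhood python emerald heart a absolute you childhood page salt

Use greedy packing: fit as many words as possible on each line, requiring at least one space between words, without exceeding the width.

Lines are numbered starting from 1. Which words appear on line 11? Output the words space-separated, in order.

Answer: python

Derivation:
Line 1: ['machine', 'any'] (min_width=11, slack=2)
Line 2: ['triangle'] (min_width=8, slack=5)
Line 3: ['chemistry'] (min_width=9, slack=4)
Line 4: ['oats'] (min_width=4, slack=9)
Line 5: ['microwave'] (min_width=9, slack=4)
Line 6: ['curtain', 'I'] (min_width=9, slack=4)
Line 7: ['ocean', 'library'] (min_width=13, slack=0)
Line 8: ['guitar', 'dirty'] (min_width=12, slack=1)
Line 9: ['by', 'a', 'salty'] (min_width=10, slack=3)
Line 10: ['childhood'] (min_width=9, slack=4)
Line 11: ['python'] (min_width=6, slack=7)
Line 12: ['emerald', 'heart'] (min_width=13, slack=0)
Line 13: ['a', 'absolute'] (min_width=10, slack=3)
Line 14: ['you', 'childhood'] (min_width=13, slack=0)
Line 15: ['page', 'salt'] (min_width=9, slack=4)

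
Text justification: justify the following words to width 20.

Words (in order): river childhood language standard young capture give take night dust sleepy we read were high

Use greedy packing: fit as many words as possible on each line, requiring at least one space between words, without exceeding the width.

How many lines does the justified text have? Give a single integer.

Line 1: ['river', 'childhood'] (min_width=15, slack=5)
Line 2: ['language', 'standard'] (min_width=17, slack=3)
Line 3: ['young', 'capture', 'give'] (min_width=18, slack=2)
Line 4: ['take', 'night', 'dust'] (min_width=15, slack=5)
Line 5: ['sleepy', 'we', 'read', 'were'] (min_width=19, slack=1)
Line 6: ['high'] (min_width=4, slack=16)
Total lines: 6

Answer: 6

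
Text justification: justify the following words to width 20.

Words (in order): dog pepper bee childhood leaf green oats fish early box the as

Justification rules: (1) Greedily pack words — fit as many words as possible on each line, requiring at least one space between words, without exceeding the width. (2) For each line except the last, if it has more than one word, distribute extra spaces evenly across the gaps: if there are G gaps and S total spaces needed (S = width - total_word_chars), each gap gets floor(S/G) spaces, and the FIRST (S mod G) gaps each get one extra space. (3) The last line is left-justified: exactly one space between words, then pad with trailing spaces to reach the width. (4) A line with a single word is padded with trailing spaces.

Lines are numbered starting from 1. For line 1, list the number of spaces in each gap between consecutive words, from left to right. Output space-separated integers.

Line 1: ['dog', 'pepper', 'bee'] (min_width=14, slack=6)
Line 2: ['childhood', 'leaf', 'green'] (min_width=20, slack=0)
Line 3: ['oats', 'fish', 'early', 'box'] (min_width=19, slack=1)
Line 4: ['the', 'as'] (min_width=6, slack=14)

Answer: 4 4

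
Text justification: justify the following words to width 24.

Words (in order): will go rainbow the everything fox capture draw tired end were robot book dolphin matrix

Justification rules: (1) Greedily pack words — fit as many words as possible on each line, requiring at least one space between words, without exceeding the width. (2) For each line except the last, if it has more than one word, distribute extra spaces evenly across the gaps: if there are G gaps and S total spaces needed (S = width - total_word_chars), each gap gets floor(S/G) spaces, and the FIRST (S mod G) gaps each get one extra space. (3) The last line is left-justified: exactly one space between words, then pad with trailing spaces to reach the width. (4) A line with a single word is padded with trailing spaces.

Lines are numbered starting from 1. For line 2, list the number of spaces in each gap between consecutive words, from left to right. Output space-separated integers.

Answer: 2 2

Derivation:
Line 1: ['will', 'go', 'rainbow', 'the'] (min_width=19, slack=5)
Line 2: ['everything', 'fox', 'capture'] (min_width=22, slack=2)
Line 3: ['draw', 'tired', 'end', 'were'] (min_width=19, slack=5)
Line 4: ['robot', 'book', 'dolphin'] (min_width=18, slack=6)
Line 5: ['matrix'] (min_width=6, slack=18)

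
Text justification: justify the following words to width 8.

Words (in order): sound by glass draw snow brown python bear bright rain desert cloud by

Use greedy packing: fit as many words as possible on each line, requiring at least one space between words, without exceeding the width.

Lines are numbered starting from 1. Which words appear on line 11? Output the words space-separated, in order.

Line 1: ['sound', 'by'] (min_width=8, slack=0)
Line 2: ['glass'] (min_width=5, slack=3)
Line 3: ['draw'] (min_width=4, slack=4)
Line 4: ['snow'] (min_width=4, slack=4)
Line 5: ['brown'] (min_width=5, slack=3)
Line 6: ['python'] (min_width=6, slack=2)
Line 7: ['bear'] (min_width=4, slack=4)
Line 8: ['bright'] (min_width=6, slack=2)
Line 9: ['rain'] (min_width=4, slack=4)
Line 10: ['desert'] (min_width=6, slack=2)
Line 11: ['cloud', 'by'] (min_width=8, slack=0)

Answer: cloud by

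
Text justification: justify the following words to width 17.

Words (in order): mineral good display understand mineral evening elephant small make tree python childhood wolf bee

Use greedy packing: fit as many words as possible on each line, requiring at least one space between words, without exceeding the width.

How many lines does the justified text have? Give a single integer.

Line 1: ['mineral', 'good'] (min_width=12, slack=5)
Line 2: ['display'] (min_width=7, slack=10)
Line 3: ['understand'] (min_width=10, slack=7)
Line 4: ['mineral', 'evening'] (min_width=15, slack=2)
Line 5: ['elephant', 'small'] (min_width=14, slack=3)
Line 6: ['make', 'tree', 'python'] (min_width=16, slack=1)
Line 7: ['childhood', 'wolf'] (min_width=14, slack=3)
Line 8: ['bee'] (min_width=3, slack=14)
Total lines: 8

Answer: 8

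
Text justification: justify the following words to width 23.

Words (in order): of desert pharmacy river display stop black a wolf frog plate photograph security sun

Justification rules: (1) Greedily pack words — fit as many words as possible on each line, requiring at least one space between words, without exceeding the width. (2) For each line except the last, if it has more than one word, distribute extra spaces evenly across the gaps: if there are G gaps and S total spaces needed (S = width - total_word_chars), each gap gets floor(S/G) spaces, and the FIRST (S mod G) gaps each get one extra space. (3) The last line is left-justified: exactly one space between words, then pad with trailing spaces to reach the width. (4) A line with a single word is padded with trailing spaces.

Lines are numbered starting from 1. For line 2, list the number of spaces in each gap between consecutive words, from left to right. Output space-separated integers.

Line 1: ['of', 'desert', 'pharmacy'] (min_width=18, slack=5)
Line 2: ['river', 'display', 'stop'] (min_width=18, slack=5)
Line 3: ['black', 'a', 'wolf', 'frog', 'plate'] (min_width=23, slack=0)
Line 4: ['photograph', 'security', 'sun'] (min_width=23, slack=0)

Answer: 4 3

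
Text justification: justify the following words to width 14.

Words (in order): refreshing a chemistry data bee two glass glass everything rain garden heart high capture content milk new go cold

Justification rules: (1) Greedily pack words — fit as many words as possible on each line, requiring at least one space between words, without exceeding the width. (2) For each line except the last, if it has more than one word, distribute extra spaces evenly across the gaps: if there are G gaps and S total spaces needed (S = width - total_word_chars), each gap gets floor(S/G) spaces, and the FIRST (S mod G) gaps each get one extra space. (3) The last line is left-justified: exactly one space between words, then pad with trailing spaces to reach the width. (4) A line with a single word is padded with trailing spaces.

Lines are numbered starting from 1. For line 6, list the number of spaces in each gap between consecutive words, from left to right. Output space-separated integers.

Answer: 4

Derivation:
Line 1: ['refreshing', 'a'] (min_width=12, slack=2)
Line 2: ['chemistry', 'data'] (min_width=14, slack=0)
Line 3: ['bee', 'two', 'glass'] (min_width=13, slack=1)
Line 4: ['glass'] (min_width=5, slack=9)
Line 5: ['everything'] (min_width=10, slack=4)
Line 6: ['rain', 'garden'] (min_width=11, slack=3)
Line 7: ['heart', 'high'] (min_width=10, slack=4)
Line 8: ['capture'] (min_width=7, slack=7)
Line 9: ['content', 'milk'] (min_width=12, slack=2)
Line 10: ['new', 'go', 'cold'] (min_width=11, slack=3)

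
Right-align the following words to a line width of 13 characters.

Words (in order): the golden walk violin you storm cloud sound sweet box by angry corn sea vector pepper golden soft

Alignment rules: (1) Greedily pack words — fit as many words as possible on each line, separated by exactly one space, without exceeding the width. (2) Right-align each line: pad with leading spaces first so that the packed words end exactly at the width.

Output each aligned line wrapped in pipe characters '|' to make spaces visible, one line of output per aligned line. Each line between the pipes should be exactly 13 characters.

Answer: |   the golden|
|  walk violin|
|    you storm|
|  cloud sound|
| sweet box by|
|   angry corn|
|   sea vector|
|pepper golden|
|         soft|

Derivation:
Line 1: ['the', 'golden'] (min_width=10, slack=3)
Line 2: ['walk', 'violin'] (min_width=11, slack=2)
Line 3: ['you', 'storm'] (min_width=9, slack=4)
Line 4: ['cloud', 'sound'] (min_width=11, slack=2)
Line 5: ['sweet', 'box', 'by'] (min_width=12, slack=1)
Line 6: ['angry', 'corn'] (min_width=10, slack=3)
Line 7: ['sea', 'vector'] (min_width=10, slack=3)
Line 8: ['pepper', 'golden'] (min_width=13, slack=0)
Line 9: ['soft'] (min_width=4, slack=9)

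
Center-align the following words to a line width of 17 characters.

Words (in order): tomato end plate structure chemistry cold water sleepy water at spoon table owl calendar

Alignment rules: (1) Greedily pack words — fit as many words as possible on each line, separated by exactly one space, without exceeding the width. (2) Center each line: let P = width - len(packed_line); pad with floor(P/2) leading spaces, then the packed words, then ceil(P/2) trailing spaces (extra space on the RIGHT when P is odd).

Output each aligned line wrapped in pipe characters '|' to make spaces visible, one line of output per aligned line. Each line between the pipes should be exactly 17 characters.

Line 1: ['tomato', 'end', 'plate'] (min_width=16, slack=1)
Line 2: ['structure'] (min_width=9, slack=8)
Line 3: ['chemistry', 'cold'] (min_width=14, slack=3)
Line 4: ['water', 'sleepy'] (min_width=12, slack=5)
Line 5: ['water', 'at', 'spoon'] (min_width=14, slack=3)
Line 6: ['table', 'owl'] (min_width=9, slack=8)
Line 7: ['calendar'] (min_width=8, slack=9)

Answer: |tomato end plate |
|    structure    |
| chemistry cold  |
|  water sleepy   |
| water at spoon  |
|    table owl    |
|    calendar     |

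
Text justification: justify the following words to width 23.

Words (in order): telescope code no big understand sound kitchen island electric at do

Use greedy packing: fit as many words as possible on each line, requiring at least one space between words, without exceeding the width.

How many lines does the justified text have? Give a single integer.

Line 1: ['telescope', 'code', 'no', 'big'] (min_width=21, slack=2)
Line 2: ['understand', 'sound'] (min_width=16, slack=7)
Line 3: ['kitchen', 'island', 'electric'] (min_width=23, slack=0)
Line 4: ['at', 'do'] (min_width=5, slack=18)
Total lines: 4

Answer: 4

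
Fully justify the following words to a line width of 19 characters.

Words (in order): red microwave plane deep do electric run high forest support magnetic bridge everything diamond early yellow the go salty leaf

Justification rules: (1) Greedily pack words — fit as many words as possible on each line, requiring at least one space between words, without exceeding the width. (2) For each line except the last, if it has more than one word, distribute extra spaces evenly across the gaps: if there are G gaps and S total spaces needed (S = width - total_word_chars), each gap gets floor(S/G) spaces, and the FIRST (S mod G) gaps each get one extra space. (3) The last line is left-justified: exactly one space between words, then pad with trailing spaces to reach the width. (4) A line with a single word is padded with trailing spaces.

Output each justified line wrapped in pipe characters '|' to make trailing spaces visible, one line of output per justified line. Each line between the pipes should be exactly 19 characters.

Line 1: ['red', 'microwave', 'plane'] (min_width=19, slack=0)
Line 2: ['deep', 'do', 'electric'] (min_width=16, slack=3)
Line 3: ['run', 'high', 'forest'] (min_width=15, slack=4)
Line 4: ['support', 'magnetic'] (min_width=16, slack=3)
Line 5: ['bridge', 'everything'] (min_width=17, slack=2)
Line 6: ['diamond', 'early'] (min_width=13, slack=6)
Line 7: ['yellow', 'the', 'go', 'salty'] (min_width=19, slack=0)
Line 8: ['leaf'] (min_width=4, slack=15)

Answer: |red microwave plane|
|deep   do  electric|
|run   high   forest|
|support    magnetic|
|bridge   everything|
|diamond       early|
|yellow the go salty|
|leaf               |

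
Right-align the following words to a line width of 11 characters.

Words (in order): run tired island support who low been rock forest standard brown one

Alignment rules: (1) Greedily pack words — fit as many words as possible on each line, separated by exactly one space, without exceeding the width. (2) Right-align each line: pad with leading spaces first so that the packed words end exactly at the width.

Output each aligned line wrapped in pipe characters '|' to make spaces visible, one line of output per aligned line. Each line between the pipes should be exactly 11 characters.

Answer: |  run tired|
|     island|
|support who|
|   low been|
|rock forest|
|   standard|
|  brown one|

Derivation:
Line 1: ['run', 'tired'] (min_width=9, slack=2)
Line 2: ['island'] (min_width=6, slack=5)
Line 3: ['support', 'who'] (min_width=11, slack=0)
Line 4: ['low', 'been'] (min_width=8, slack=3)
Line 5: ['rock', 'forest'] (min_width=11, slack=0)
Line 6: ['standard'] (min_width=8, slack=3)
Line 7: ['brown', 'one'] (min_width=9, slack=2)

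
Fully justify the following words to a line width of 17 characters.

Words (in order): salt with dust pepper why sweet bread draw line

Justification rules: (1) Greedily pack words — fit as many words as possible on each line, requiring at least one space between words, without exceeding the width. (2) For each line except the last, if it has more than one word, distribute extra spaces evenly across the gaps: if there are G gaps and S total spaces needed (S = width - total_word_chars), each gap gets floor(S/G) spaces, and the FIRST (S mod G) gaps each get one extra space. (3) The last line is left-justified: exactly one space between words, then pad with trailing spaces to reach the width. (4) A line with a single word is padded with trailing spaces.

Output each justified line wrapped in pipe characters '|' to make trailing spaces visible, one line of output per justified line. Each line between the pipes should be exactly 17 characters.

Line 1: ['salt', 'with', 'dust'] (min_width=14, slack=3)
Line 2: ['pepper', 'why', 'sweet'] (min_width=16, slack=1)
Line 3: ['bread', 'draw', 'line'] (min_width=15, slack=2)

Answer: |salt   with  dust|
|pepper  why sweet|
|bread draw line  |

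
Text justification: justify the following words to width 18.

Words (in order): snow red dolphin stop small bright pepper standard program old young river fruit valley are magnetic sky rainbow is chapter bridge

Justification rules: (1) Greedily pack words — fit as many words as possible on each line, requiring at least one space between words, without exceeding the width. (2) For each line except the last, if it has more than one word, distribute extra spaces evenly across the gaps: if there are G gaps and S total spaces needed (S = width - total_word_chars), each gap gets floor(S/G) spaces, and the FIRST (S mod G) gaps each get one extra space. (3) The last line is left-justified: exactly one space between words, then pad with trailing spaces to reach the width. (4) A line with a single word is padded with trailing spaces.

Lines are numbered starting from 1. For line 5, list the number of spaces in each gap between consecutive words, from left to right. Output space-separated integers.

Line 1: ['snow', 'red', 'dolphin'] (min_width=16, slack=2)
Line 2: ['stop', 'small', 'bright'] (min_width=17, slack=1)
Line 3: ['pepper', 'standard'] (min_width=15, slack=3)
Line 4: ['program', 'old', 'young'] (min_width=17, slack=1)
Line 5: ['river', 'fruit', 'valley'] (min_width=18, slack=0)
Line 6: ['are', 'magnetic', 'sky'] (min_width=16, slack=2)
Line 7: ['rainbow', 'is', 'chapter'] (min_width=18, slack=0)
Line 8: ['bridge'] (min_width=6, slack=12)

Answer: 1 1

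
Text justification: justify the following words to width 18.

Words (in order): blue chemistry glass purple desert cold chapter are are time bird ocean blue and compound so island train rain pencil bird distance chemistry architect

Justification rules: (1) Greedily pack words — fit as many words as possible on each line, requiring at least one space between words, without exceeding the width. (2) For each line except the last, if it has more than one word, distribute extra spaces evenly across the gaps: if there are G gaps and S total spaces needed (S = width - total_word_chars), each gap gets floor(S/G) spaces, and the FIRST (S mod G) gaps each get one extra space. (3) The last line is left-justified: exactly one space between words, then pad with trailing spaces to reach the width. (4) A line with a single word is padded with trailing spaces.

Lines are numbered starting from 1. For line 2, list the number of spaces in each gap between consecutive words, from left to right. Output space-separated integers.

Line 1: ['blue', 'chemistry'] (min_width=14, slack=4)
Line 2: ['glass', 'purple'] (min_width=12, slack=6)
Line 3: ['desert', 'cold'] (min_width=11, slack=7)
Line 4: ['chapter', 'are', 'are'] (min_width=15, slack=3)
Line 5: ['time', 'bird', 'ocean'] (min_width=15, slack=3)
Line 6: ['blue', 'and', 'compound'] (min_width=17, slack=1)
Line 7: ['so', 'island', 'train'] (min_width=15, slack=3)
Line 8: ['rain', 'pencil', 'bird'] (min_width=16, slack=2)
Line 9: ['distance', 'chemistry'] (min_width=18, slack=0)
Line 10: ['architect'] (min_width=9, slack=9)

Answer: 7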